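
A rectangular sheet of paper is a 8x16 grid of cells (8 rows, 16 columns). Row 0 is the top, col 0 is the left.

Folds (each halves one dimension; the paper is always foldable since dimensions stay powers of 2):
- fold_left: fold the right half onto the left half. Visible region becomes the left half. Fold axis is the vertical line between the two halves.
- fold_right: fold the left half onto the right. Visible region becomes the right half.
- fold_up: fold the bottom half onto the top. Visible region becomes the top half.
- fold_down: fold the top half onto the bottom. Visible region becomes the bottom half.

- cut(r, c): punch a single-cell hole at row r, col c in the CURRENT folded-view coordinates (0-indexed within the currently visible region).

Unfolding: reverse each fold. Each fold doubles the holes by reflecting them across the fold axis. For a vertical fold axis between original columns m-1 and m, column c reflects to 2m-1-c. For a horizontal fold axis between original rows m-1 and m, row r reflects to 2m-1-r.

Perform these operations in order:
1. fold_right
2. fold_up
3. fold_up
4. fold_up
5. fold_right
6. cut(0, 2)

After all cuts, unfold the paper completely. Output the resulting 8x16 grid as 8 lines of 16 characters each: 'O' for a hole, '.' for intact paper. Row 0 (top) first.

Answer: .O....O..O....O.
.O....O..O....O.
.O....O..O....O.
.O....O..O....O.
.O....O..O....O.
.O....O..O....O.
.O....O..O....O.
.O....O..O....O.

Derivation:
Op 1 fold_right: fold axis v@8; visible region now rows[0,8) x cols[8,16) = 8x8
Op 2 fold_up: fold axis h@4; visible region now rows[0,4) x cols[8,16) = 4x8
Op 3 fold_up: fold axis h@2; visible region now rows[0,2) x cols[8,16) = 2x8
Op 4 fold_up: fold axis h@1; visible region now rows[0,1) x cols[8,16) = 1x8
Op 5 fold_right: fold axis v@12; visible region now rows[0,1) x cols[12,16) = 1x4
Op 6 cut(0, 2): punch at orig (0,14); cuts so far [(0, 14)]; region rows[0,1) x cols[12,16) = 1x4
Unfold 1 (reflect across v@12): 2 holes -> [(0, 9), (0, 14)]
Unfold 2 (reflect across h@1): 4 holes -> [(0, 9), (0, 14), (1, 9), (1, 14)]
Unfold 3 (reflect across h@2): 8 holes -> [(0, 9), (0, 14), (1, 9), (1, 14), (2, 9), (2, 14), (3, 9), (3, 14)]
Unfold 4 (reflect across h@4): 16 holes -> [(0, 9), (0, 14), (1, 9), (1, 14), (2, 9), (2, 14), (3, 9), (3, 14), (4, 9), (4, 14), (5, 9), (5, 14), (6, 9), (6, 14), (7, 9), (7, 14)]
Unfold 5 (reflect across v@8): 32 holes -> [(0, 1), (0, 6), (0, 9), (0, 14), (1, 1), (1, 6), (1, 9), (1, 14), (2, 1), (2, 6), (2, 9), (2, 14), (3, 1), (3, 6), (3, 9), (3, 14), (4, 1), (4, 6), (4, 9), (4, 14), (5, 1), (5, 6), (5, 9), (5, 14), (6, 1), (6, 6), (6, 9), (6, 14), (7, 1), (7, 6), (7, 9), (7, 14)]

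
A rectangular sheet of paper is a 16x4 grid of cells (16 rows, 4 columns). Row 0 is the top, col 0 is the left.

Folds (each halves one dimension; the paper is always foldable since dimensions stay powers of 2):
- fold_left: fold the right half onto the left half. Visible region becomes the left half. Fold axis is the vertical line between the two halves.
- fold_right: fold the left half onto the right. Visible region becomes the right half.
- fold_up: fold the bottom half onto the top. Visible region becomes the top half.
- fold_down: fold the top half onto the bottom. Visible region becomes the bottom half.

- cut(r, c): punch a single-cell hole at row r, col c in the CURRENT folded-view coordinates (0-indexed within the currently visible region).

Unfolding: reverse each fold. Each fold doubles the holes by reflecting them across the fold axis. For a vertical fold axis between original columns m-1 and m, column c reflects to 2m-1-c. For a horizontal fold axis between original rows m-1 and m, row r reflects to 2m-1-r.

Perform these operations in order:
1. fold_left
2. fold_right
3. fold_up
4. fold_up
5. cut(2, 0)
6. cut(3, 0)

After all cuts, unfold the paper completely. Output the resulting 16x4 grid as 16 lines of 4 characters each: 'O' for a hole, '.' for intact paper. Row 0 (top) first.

Op 1 fold_left: fold axis v@2; visible region now rows[0,16) x cols[0,2) = 16x2
Op 2 fold_right: fold axis v@1; visible region now rows[0,16) x cols[1,2) = 16x1
Op 3 fold_up: fold axis h@8; visible region now rows[0,8) x cols[1,2) = 8x1
Op 4 fold_up: fold axis h@4; visible region now rows[0,4) x cols[1,2) = 4x1
Op 5 cut(2, 0): punch at orig (2,1); cuts so far [(2, 1)]; region rows[0,4) x cols[1,2) = 4x1
Op 6 cut(3, 0): punch at orig (3,1); cuts so far [(2, 1), (3, 1)]; region rows[0,4) x cols[1,2) = 4x1
Unfold 1 (reflect across h@4): 4 holes -> [(2, 1), (3, 1), (4, 1), (5, 1)]
Unfold 2 (reflect across h@8): 8 holes -> [(2, 1), (3, 1), (4, 1), (5, 1), (10, 1), (11, 1), (12, 1), (13, 1)]
Unfold 3 (reflect across v@1): 16 holes -> [(2, 0), (2, 1), (3, 0), (3, 1), (4, 0), (4, 1), (5, 0), (5, 1), (10, 0), (10, 1), (11, 0), (11, 1), (12, 0), (12, 1), (13, 0), (13, 1)]
Unfold 4 (reflect across v@2): 32 holes -> [(2, 0), (2, 1), (2, 2), (2, 3), (3, 0), (3, 1), (3, 2), (3, 3), (4, 0), (4, 1), (4, 2), (4, 3), (5, 0), (5, 1), (5, 2), (5, 3), (10, 0), (10, 1), (10, 2), (10, 3), (11, 0), (11, 1), (11, 2), (11, 3), (12, 0), (12, 1), (12, 2), (12, 3), (13, 0), (13, 1), (13, 2), (13, 3)]

Answer: ....
....
OOOO
OOOO
OOOO
OOOO
....
....
....
....
OOOO
OOOO
OOOO
OOOO
....
....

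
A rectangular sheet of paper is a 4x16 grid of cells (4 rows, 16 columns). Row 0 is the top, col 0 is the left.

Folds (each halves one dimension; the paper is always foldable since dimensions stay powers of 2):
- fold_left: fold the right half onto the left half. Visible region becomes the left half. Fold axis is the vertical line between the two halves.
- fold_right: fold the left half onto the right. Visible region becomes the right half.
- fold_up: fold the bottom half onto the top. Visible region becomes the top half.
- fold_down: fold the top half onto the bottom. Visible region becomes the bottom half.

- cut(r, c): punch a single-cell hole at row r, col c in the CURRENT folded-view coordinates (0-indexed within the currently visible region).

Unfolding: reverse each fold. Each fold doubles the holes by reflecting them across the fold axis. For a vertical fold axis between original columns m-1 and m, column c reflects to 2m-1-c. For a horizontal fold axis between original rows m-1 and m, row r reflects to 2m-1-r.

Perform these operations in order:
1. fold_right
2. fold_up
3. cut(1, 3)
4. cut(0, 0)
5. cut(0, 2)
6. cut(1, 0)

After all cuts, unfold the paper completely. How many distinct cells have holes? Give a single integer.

Answer: 16

Derivation:
Op 1 fold_right: fold axis v@8; visible region now rows[0,4) x cols[8,16) = 4x8
Op 2 fold_up: fold axis h@2; visible region now rows[0,2) x cols[8,16) = 2x8
Op 3 cut(1, 3): punch at orig (1,11); cuts so far [(1, 11)]; region rows[0,2) x cols[8,16) = 2x8
Op 4 cut(0, 0): punch at orig (0,8); cuts so far [(0, 8), (1, 11)]; region rows[0,2) x cols[8,16) = 2x8
Op 5 cut(0, 2): punch at orig (0,10); cuts so far [(0, 8), (0, 10), (1, 11)]; region rows[0,2) x cols[8,16) = 2x8
Op 6 cut(1, 0): punch at orig (1,8); cuts so far [(0, 8), (0, 10), (1, 8), (1, 11)]; region rows[0,2) x cols[8,16) = 2x8
Unfold 1 (reflect across h@2): 8 holes -> [(0, 8), (0, 10), (1, 8), (1, 11), (2, 8), (2, 11), (3, 8), (3, 10)]
Unfold 2 (reflect across v@8): 16 holes -> [(0, 5), (0, 7), (0, 8), (0, 10), (1, 4), (1, 7), (1, 8), (1, 11), (2, 4), (2, 7), (2, 8), (2, 11), (3, 5), (3, 7), (3, 8), (3, 10)]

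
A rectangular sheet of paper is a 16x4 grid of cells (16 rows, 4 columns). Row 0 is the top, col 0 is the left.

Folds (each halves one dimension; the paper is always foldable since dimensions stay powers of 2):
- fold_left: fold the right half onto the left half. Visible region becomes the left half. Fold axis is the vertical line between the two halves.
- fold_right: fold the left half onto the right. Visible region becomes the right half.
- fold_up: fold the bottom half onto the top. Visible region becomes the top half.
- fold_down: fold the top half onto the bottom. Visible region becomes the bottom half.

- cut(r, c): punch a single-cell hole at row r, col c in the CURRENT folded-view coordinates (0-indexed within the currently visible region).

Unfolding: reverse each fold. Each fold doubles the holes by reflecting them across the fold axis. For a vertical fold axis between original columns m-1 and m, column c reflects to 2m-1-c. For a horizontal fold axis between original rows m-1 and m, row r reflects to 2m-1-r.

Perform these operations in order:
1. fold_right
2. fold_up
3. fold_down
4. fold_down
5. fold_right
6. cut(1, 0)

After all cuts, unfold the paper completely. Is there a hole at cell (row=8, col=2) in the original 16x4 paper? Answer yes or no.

Answer: yes

Derivation:
Op 1 fold_right: fold axis v@2; visible region now rows[0,16) x cols[2,4) = 16x2
Op 2 fold_up: fold axis h@8; visible region now rows[0,8) x cols[2,4) = 8x2
Op 3 fold_down: fold axis h@4; visible region now rows[4,8) x cols[2,4) = 4x2
Op 4 fold_down: fold axis h@6; visible region now rows[6,8) x cols[2,4) = 2x2
Op 5 fold_right: fold axis v@3; visible region now rows[6,8) x cols[3,4) = 2x1
Op 6 cut(1, 0): punch at orig (7,3); cuts so far [(7, 3)]; region rows[6,8) x cols[3,4) = 2x1
Unfold 1 (reflect across v@3): 2 holes -> [(7, 2), (7, 3)]
Unfold 2 (reflect across h@6): 4 holes -> [(4, 2), (4, 3), (7, 2), (7, 3)]
Unfold 3 (reflect across h@4): 8 holes -> [(0, 2), (0, 3), (3, 2), (3, 3), (4, 2), (4, 3), (7, 2), (7, 3)]
Unfold 4 (reflect across h@8): 16 holes -> [(0, 2), (0, 3), (3, 2), (3, 3), (4, 2), (4, 3), (7, 2), (7, 3), (8, 2), (8, 3), (11, 2), (11, 3), (12, 2), (12, 3), (15, 2), (15, 3)]
Unfold 5 (reflect across v@2): 32 holes -> [(0, 0), (0, 1), (0, 2), (0, 3), (3, 0), (3, 1), (3, 2), (3, 3), (4, 0), (4, 1), (4, 2), (4, 3), (7, 0), (7, 1), (7, 2), (7, 3), (8, 0), (8, 1), (8, 2), (8, 3), (11, 0), (11, 1), (11, 2), (11, 3), (12, 0), (12, 1), (12, 2), (12, 3), (15, 0), (15, 1), (15, 2), (15, 3)]
Holes: [(0, 0), (0, 1), (0, 2), (0, 3), (3, 0), (3, 1), (3, 2), (3, 3), (4, 0), (4, 1), (4, 2), (4, 3), (7, 0), (7, 1), (7, 2), (7, 3), (8, 0), (8, 1), (8, 2), (8, 3), (11, 0), (11, 1), (11, 2), (11, 3), (12, 0), (12, 1), (12, 2), (12, 3), (15, 0), (15, 1), (15, 2), (15, 3)]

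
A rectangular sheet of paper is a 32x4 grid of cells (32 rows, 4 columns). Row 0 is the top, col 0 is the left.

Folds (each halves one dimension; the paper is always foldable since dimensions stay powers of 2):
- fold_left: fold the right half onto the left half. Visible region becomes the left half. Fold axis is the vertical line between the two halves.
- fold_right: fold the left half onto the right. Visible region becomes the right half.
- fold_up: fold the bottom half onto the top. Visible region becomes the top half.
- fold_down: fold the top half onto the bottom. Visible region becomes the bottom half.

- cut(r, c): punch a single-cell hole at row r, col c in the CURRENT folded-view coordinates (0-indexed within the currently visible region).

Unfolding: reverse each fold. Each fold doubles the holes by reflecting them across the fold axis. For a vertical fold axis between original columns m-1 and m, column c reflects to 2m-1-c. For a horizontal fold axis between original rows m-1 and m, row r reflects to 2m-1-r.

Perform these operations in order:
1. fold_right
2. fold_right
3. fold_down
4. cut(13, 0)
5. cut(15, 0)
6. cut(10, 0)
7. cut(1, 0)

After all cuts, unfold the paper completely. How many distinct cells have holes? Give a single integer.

Answer: 32

Derivation:
Op 1 fold_right: fold axis v@2; visible region now rows[0,32) x cols[2,4) = 32x2
Op 2 fold_right: fold axis v@3; visible region now rows[0,32) x cols[3,4) = 32x1
Op 3 fold_down: fold axis h@16; visible region now rows[16,32) x cols[3,4) = 16x1
Op 4 cut(13, 0): punch at orig (29,3); cuts so far [(29, 3)]; region rows[16,32) x cols[3,4) = 16x1
Op 5 cut(15, 0): punch at orig (31,3); cuts so far [(29, 3), (31, 3)]; region rows[16,32) x cols[3,4) = 16x1
Op 6 cut(10, 0): punch at orig (26,3); cuts so far [(26, 3), (29, 3), (31, 3)]; region rows[16,32) x cols[3,4) = 16x1
Op 7 cut(1, 0): punch at orig (17,3); cuts so far [(17, 3), (26, 3), (29, 3), (31, 3)]; region rows[16,32) x cols[3,4) = 16x1
Unfold 1 (reflect across h@16): 8 holes -> [(0, 3), (2, 3), (5, 3), (14, 3), (17, 3), (26, 3), (29, 3), (31, 3)]
Unfold 2 (reflect across v@3): 16 holes -> [(0, 2), (0, 3), (2, 2), (2, 3), (5, 2), (5, 3), (14, 2), (14, 3), (17, 2), (17, 3), (26, 2), (26, 3), (29, 2), (29, 3), (31, 2), (31, 3)]
Unfold 3 (reflect across v@2): 32 holes -> [(0, 0), (0, 1), (0, 2), (0, 3), (2, 0), (2, 1), (2, 2), (2, 3), (5, 0), (5, 1), (5, 2), (5, 3), (14, 0), (14, 1), (14, 2), (14, 3), (17, 0), (17, 1), (17, 2), (17, 3), (26, 0), (26, 1), (26, 2), (26, 3), (29, 0), (29, 1), (29, 2), (29, 3), (31, 0), (31, 1), (31, 2), (31, 3)]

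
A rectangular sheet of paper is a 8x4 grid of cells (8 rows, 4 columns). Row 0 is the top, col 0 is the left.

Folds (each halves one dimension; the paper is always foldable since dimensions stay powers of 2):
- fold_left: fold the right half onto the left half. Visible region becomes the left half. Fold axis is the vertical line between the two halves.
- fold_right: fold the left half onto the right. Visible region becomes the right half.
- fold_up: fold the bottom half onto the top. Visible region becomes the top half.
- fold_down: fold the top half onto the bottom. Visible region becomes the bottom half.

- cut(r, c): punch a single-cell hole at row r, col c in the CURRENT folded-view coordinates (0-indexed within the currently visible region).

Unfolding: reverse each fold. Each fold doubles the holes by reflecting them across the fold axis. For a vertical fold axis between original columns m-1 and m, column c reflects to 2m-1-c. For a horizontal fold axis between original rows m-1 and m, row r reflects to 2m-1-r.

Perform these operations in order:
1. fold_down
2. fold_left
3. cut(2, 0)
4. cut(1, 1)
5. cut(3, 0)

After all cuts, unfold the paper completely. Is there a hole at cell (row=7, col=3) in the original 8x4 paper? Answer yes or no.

Answer: yes

Derivation:
Op 1 fold_down: fold axis h@4; visible region now rows[4,8) x cols[0,4) = 4x4
Op 2 fold_left: fold axis v@2; visible region now rows[4,8) x cols[0,2) = 4x2
Op 3 cut(2, 0): punch at orig (6,0); cuts so far [(6, 0)]; region rows[4,8) x cols[0,2) = 4x2
Op 4 cut(1, 1): punch at orig (5,1); cuts so far [(5, 1), (6, 0)]; region rows[4,8) x cols[0,2) = 4x2
Op 5 cut(3, 0): punch at orig (7,0); cuts so far [(5, 1), (6, 0), (7, 0)]; region rows[4,8) x cols[0,2) = 4x2
Unfold 1 (reflect across v@2): 6 holes -> [(5, 1), (5, 2), (6, 0), (6, 3), (7, 0), (7, 3)]
Unfold 2 (reflect across h@4): 12 holes -> [(0, 0), (0, 3), (1, 0), (1, 3), (2, 1), (2, 2), (5, 1), (5, 2), (6, 0), (6, 3), (7, 0), (7, 3)]
Holes: [(0, 0), (0, 3), (1, 0), (1, 3), (2, 1), (2, 2), (5, 1), (5, 2), (6, 0), (6, 3), (7, 0), (7, 3)]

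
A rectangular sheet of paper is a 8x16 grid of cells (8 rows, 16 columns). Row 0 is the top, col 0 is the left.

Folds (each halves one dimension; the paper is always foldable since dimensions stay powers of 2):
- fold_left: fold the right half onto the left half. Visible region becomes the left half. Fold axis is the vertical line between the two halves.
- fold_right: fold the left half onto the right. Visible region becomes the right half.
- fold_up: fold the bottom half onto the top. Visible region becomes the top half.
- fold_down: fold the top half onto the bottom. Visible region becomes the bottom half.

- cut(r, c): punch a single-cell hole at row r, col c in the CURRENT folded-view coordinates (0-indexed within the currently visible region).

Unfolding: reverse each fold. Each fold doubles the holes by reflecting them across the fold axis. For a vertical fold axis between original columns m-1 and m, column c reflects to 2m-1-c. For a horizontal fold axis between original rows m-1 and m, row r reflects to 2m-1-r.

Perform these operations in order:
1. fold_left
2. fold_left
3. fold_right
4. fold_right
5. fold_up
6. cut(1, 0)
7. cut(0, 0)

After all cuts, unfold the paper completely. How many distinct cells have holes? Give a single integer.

Answer: 64

Derivation:
Op 1 fold_left: fold axis v@8; visible region now rows[0,8) x cols[0,8) = 8x8
Op 2 fold_left: fold axis v@4; visible region now rows[0,8) x cols[0,4) = 8x4
Op 3 fold_right: fold axis v@2; visible region now rows[0,8) x cols[2,4) = 8x2
Op 4 fold_right: fold axis v@3; visible region now rows[0,8) x cols[3,4) = 8x1
Op 5 fold_up: fold axis h@4; visible region now rows[0,4) x cols[3,4) = 4x1
Op 6 cut(1, 0): punch at orig (1,3); cuts so far [(1, 3)]; region rows[0,4) x cols[3,4) = 4x1
Op 7 cut(0, 0): punch at orig (0,3); cuts so far [(0, 3), (1, 3)]; region rows[0,4) x cols[3,4) = 4x1
Unfold 1 (reflect across h@4): 4 holes -> [(0, 3), (1, 3), (6, 3), (7, 3)]
Unfold 2 (reflect across v@3): 8 holes -> [(0, 2), (0, 3), (1, 2), (1, 3), (6, 2), (6, 3), (7, 2), (7, 3)]
Unfold 3 (reflect across v@2): 16 holes -> [(0, 0), (0, 1), (0, 2), (0, 3), (1, 0), (1, 1), (1, 2), (1, 3), (6, 0), (6, 1), (6, 2), (6, 3), (7, 0), (7, 1), (7, 2), (7, 3)]
Unfold 4 (reflect across v@4): 32 holes -> [(0, 0), (0, 1), (0, 2), (0, 3), (0, 4), (0, 5), (0, 6), (0, 7), (1, 0), (1, 1), (1, 2), (1, 3), (1, 4), (1, 5), (1, 6), (1, 7), (6, 0), (6, 1), (6, 2), (6, 3), (6, 4), (6, 5), (6, 6), (6, 7), (7, 0), (7, 1), (7, 2), (7, 3), (7, 4), (7, 5), (7, 6), (7, 7)]
Unfold 5 (reflect across v@8): 64 holes -> [(0, 0), (0, 1), (0, 2), (0, 3), (0, 4), (0, 5), (0, 6), (0, 7), (0, 8), (0, 9), (0, 10), (0, 11), (0, 12), (0, 13), (0, 14), (0, 15), (1, 0), (1, 1), (1, 2), (1, 3), (1, 4), (1, 5), (1, 6), (1, 7), (1, 8), (1, 9), (1, 10), (1, 11), (1, 12), (1, 13), (1, 14), (1, 15), (6, 0), (6, 1), (6, 2), (6, 3), (6, 4), (6, 5), (6, 6), (6, 7), (6, 8), (6, 9), (6, 10), (6, 11), (6, 12), (6, 13), (6, 14), (6, 15), (7, 0), (7, 1), (7, 2), (7, 3), (7, 4), (7, 5), (7, 6), (7, 7), (7, 8), (7, 9), (7, 10), (7, 11), (7, 12), (7, 13), (7, 14), (7, 15)]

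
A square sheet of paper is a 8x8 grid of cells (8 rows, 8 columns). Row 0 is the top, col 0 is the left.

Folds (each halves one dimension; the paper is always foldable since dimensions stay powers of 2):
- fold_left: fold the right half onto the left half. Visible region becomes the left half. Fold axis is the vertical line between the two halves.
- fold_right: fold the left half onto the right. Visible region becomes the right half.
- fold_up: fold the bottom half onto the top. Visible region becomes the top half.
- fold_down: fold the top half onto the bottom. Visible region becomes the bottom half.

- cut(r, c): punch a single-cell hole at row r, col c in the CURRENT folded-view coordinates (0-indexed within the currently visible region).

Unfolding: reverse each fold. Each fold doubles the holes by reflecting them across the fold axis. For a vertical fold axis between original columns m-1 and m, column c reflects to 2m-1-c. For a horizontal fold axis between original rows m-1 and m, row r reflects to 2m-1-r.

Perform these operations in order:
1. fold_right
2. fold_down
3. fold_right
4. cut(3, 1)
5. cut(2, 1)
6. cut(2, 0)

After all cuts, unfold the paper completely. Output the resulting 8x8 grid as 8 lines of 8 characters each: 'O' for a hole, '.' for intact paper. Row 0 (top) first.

Op 1 fold_right: fold axis v@4; visible region now rows[0,8) x cols[4,8) = 8x4
Op 2 fold_down: fold axis h@4; visible region now rows[4,8) x cols[4,8) = 4x4
Op 3 fold_right: fold axis v@6; visible region now rows[4,8) x cols[6,8) = 4x2
Op 4 cut(3, 1): punch at orig (7,7); cuts so far [(7, 7)]; region rows[4,8) x cols[6,8) = 4x2
Op 5 cut(2, 1): punch at orig (6,7); cuts so far [(6, 7), (7, 7)]; region rows[4,8) x cols[6,8) = 4x2
Op 6 cut(2, 0): punch at orig (6,6); cuts so far [(6, 6), (6, 7), (7, 7)]; region rows[4,8) x cols[6,8) = 4x2
Unfold 1 (reflect across v@6): 6 holes -> [(6, 4), (6, 5), (6, 6), (6, 7), (7, 4), (7, 7)]
Unfold 2 (reflect across h@4): 12 holes -> [(0, 4), (0, 7), (1, 4), (1, 5), (1, 6), (1, 7), (6, 4), (6, 5), (6, 6), (6, 7), (7, 4), (7, 7)]
Unfold 3 (reflect across v@4): 24 holes -> [(0, 0), (0, 3), (0, 4), (0, 7), (1, 0), (1, 1), (1, 2), (1, 3), (1, 4), (1, 5), (1, 6), (1, 7), (6, 0), (6, 1), (6, 2), (6, 3), (6, 4), (6, 5), (6, 6), (6, 7), (7, 0), (7, 3), (7, 4), (7, 7)]

Answer: O..OO..O
OOOOOOOO
........
........
........
........
OOOOOOOO
O..OO..O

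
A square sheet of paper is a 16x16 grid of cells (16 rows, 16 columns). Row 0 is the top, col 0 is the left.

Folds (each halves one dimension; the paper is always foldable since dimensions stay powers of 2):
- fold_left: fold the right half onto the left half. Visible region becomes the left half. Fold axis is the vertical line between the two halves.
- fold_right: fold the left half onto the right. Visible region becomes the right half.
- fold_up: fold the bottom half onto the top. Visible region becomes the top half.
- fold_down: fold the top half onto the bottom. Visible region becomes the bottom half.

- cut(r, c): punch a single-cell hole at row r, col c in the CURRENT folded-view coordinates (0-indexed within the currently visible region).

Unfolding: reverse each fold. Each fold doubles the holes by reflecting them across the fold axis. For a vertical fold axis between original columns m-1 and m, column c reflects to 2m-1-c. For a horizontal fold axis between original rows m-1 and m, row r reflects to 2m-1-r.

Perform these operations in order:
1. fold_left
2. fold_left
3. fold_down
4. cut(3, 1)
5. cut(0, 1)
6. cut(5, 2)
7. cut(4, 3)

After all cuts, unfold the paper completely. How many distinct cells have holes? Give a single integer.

Answer: 32

Derivation:
Op 1 fold_left: fold axis v@8; visible region now rows[0,16) x cols[0,8) = 16x8
Op 2 fold_left: fold axis v@4; visible region now rows[0,16) x cols[0,4) = 16x4
Op 3 fold_down: fold axis h@8; visible region now rows[8,16) x cols[0,4) = 8x4
Op 4 cut(3, 1): punch at orig (11,1); cuts so far [(11, 1)]; region rows[8,16) x cols[0,4) = 8x4
Op 5 cut(0, 1): punch at orig (8,1); cuts so far [(8, 1), (11, 1)]; region rows[8,16) x cols[0,4) = 8x4
Op 6 cut(5, 2): punch at orig (13,2); cuts so far [(8, 1), (11, 1), (13, 2)]; region rows[8,16) x cols[0,4) = 8x4
Op 7 cut(4, 3): punch at orig (12,3); cuts so far [(8, 1), (11, 1), (12, 3), (13, 2)]; region rows[8,16) x cols[0,4) = 8x4
Unfold 1 (reflect across h@8): 8 holes -> [(2, 2), (3, 3), (4, 1), (7, 1), (8, 1), (11, 1), (12, 3), (13, 2)]
Unfold 2 (reflect across v@4): 16 holes -> [(2, 2), (2, 5), (3, 3), (3, 4), (4, 1), (4, 6), (7, 1), (7, 6), (8, 1), (8, 6), (11, 1), (11, 6), (12, 3), (12, 4), (13, 2), (13, 5)]
Unfold 3 (reflect across v@8): 32 holes -> [(2, 2), (2, 5), (2, 10), (2, 13), (3, 3), (3, 4), (3, 11), (3, 12), (4, 1), (4, 6), (4, 9), (4, 14), (7, 1), (7, 6), (7, 9), (7, 14), (8, 1), (8, 6), (8, 9), (8, 14), (11, 1), (11, 6), (11, 9), (11, 14), (12, 3), (12, 4), (12, 11), (12, 12), (13, 2), (13, 5), (13, 10), (13, 13)]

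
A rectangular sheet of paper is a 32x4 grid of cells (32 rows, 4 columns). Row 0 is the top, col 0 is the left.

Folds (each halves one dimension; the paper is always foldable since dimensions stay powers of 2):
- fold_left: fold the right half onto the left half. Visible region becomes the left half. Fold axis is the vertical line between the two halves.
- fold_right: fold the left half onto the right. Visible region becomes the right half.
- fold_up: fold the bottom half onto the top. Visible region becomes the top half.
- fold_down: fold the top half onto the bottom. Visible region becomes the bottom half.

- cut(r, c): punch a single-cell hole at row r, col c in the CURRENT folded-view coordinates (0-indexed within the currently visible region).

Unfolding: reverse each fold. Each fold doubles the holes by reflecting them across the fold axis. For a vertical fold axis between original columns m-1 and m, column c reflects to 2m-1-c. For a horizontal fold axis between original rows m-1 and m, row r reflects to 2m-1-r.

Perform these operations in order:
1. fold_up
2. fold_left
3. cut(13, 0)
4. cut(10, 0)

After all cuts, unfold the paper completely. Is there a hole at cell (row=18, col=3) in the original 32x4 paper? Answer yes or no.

Op 1 fold_up: fold axis h@16; visible region now rows[0,16) x cols[0,4) = 16x4
Op 2 fold_left: fold axis v@2; visible region now rows[0,16) x cols[0,2) = 16x2
Op 3 cut(13, 0): punch at orig (13,0); cuts so far [(13, 0)]; region rows[0,16) x cols[0,2) = 16x2
Op 4 cut(10, 0): punch at orig (10,0); cuts so far [(10, 0), (13, 0)]; region rows[0,16) x cols[0,2) = 16x2
Unfold 1 (reflect across v@2): 4 holes -> [(10, 0), (10, 3), (13, 0), (13, 3)]
Unfold 2 (reflect across h@16): 8 holes -> [(10, 0), (10, 3), (13, 0), (13, 3), (18, 0), (18, 3), (21, 0), (21, 3)]
Holes: [(10, 0), (10, 3), (13, 0), (13, 3), (18, 0), (18, 3), (21, 0), (21, 3)]

Answer: yes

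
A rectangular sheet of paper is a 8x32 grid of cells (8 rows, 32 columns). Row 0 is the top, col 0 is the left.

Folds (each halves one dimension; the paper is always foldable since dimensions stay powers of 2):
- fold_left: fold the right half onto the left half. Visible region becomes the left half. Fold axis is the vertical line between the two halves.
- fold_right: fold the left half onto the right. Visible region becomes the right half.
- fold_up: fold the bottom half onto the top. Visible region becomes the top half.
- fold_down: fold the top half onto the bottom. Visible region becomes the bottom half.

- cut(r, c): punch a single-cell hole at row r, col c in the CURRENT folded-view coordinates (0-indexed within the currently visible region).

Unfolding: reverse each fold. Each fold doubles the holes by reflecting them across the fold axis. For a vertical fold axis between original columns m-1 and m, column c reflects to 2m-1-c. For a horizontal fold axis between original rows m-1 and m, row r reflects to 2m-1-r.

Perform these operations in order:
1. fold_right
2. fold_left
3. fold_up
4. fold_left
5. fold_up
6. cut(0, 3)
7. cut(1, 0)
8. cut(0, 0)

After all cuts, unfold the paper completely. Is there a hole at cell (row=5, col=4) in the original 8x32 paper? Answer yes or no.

Answer: no

Derivation:
Op 1 fold_right: fold axis v@16; visible region now rows[0,8) x cols[16,32) = 8x16
Op 2 fold_left: fold axis v@24; visible region now rows[0,8) x cols[16,24) = 8x8
Op 3 fold_up: fold axis h@4; visible region now rows[0,4) x cols[16,24) = 4x8
Op 4 fold_left: fold axis v@20; visible region now rows[0,4) x cols[16,20) = 4x4
Op 5 fold_up: fold axis h@2; visible region now rows[0,2) x cols[16,20) = 2x4
Op 6 cut(0, 3): punch at orig (0,19); cuts so far [(0, 19)]; region rows[0,2) x cols[16,20) = 2x4
Op 7 cut(1, 0): punch at orig (1,16); cuts so far [(0, 19), (1, 16)]; region rows[0,2) x cols[16,20) = 2x4
Op 8 cut(0, 0): punch at orig (0,16); cuts so far [(0, 16), (0, 19), (1, 16)]; region rows[0,2) x cols[16,20) = 2x4
Unfold 1 (reflect across h@2): 6 holes -> [(0, 16), (0, 19), (1, 16), (2, 16), (3, 16), (3, 19)]
Unfold 2 (reflect across v@20): 12 holes -> [(0, 16), (0, 19), (0, 20), (0, 23), (1, 16), (1, 23), (2, 16), (2, 23), (3, 16), (3, 19), (3, 20), (3, 23)]
Unfold 3 (reflect across h@4): 24 holes -> [(0, 16), (0, 19), (0, 20), (0, 23), (1, 16), (1, 23), (2, 16), (2, 23), (3, 16), (3, 19), (3, 20), (3, 23), (4, 16), (4, 19), (4, 20), (4, 23), (5, 16), (5, 23), (6, 16), (6, 23), (7, 16), (7, 19), (7, 20), (7, 23)]
Unfold 4 (reflect across v@24): 48 holes -> [(0, 16), (0, 19), (0, 20), (0, 23), (0, 24), (0, 27), (0, 28), (0, 31), (1, 16), (1, 23), (1, 24), (1, 31), (2, 16), (2, 23), (2, 24), (2, 31), (3, 16), (3, 19), (3, 20), (3, 23), (3, 24), (3, 27), (3, 28), (3, 31), (4, 16), (4, 19), (4, 20), (4, 23), (4, 24), (4, 27), (4, 28), (4, 31), (5, 16), (5, 23), (5, 24), (5, 31), (6, 16), (6, 23), (6, 24), (6, 31), (7, 16), (7, 19), (7, 20), (7, 23), (7, 24), (7, 27), (7, 28), (7, 31)]
Unfold 5 (reflect across v@16): 96 holes -> [(0, 0), (0, 3), (0, 4), (0, 7), (0, 8), (0, 11), (0, 12), (0, 15), (0, 16), (0, 19), (0, 20), (0, 23), (0, 24), (0, 27), (0, 28), (0, 31), (1, 0), (1, 7), (1, 8), (1, 15), (1, 16), (1, 23), (1, 24), (1, 31), (2, 0), (2, 7), (2, 8), (2, 15), (2, 16), (2, 23), (2, 24), (2, 31), (3, 0), (3, 3), (3, 4), (3, 7), (3, 8), (3, 11), (3, 12), (3, 15), (3, 16), (3, 19), (3, 20), (3, 23), (3, 24), (3, 27), (3, 28), (3, 31), (4, 0), (4, 3), (4, 4), (4, 7), (4, 8), (4, 11), (4, 12), (4, 15), (4, 16), (4, 19), (4, 20), (4, 23), (4, 24), (4, 27), (4, 28), (4, 31), (5, 0), (5, 7), (5, 8), (5, 15), (5, 16), (5, 23), (5, 24), (5, 31), (6, 0), (6, 7), (6, 8), (6, 15), (6, 16), (6, 23), (6, 24), (6, 31), (7, 0), (7, 3), (7, 4), (7, 7), (7, 8), (7, 11), (7, 12), (7, 15), (7, 16), (7, 19), (7, 20), (7, 23), (7, 24), (7, 27), (7, 28), (7, 31)]
Holes: [(0, 0), (0, 3), (0, 4), (0, 7), (0, 8), (0, 11), (0, 12), (0, 15), (0, 16), (0, 19), (0, 20), (0, 23), (0, 24), (0, 27), (0, 28), (0, 31), (1, 0), (1, 7), (1, 8), (1, 15), (1, 16), (1, 23), (1, 24), (1, 31), (2, 0), (2, 7), (2, 8), (2, 15), (2, 16), (2, 23), (2, 24), (2, 31), (3, 0), (3, 3), (3, 4), (3, 7), (3, 8), (3, 11), (3, 12), (3, 15), (3, 16), (3, 19), (3, 20), (3, 23), (3, 24), (3, 27), (3, 28), (3, 31), (4, 0), (4, 3), (4, 4), (4, 7), (4, 8), (4, 11), (4, 12), (4, 15), (4, 16), (4, 19), (4, 20), (4, 23), (4, 24), (4, 27), (4, 28), (4, 31), (5, 0), (5, 7), (5, 8), (5, 15), (5, 16), (5, 23), (5, 24), (5, 31), (6, 0), (6, 7), (6, 8), (6, 15), (6, 16), (6, 23), (6, 24), (6, 31), (7, 0), (7, 3), (7, 4), (7, 7), (7, 8), (7, 11), (7, 12), (7, 15), (7, 16), (7, 19), (7, 20), (7, 23), (7, 24), (7, 27), (7, 28), (7, 31)]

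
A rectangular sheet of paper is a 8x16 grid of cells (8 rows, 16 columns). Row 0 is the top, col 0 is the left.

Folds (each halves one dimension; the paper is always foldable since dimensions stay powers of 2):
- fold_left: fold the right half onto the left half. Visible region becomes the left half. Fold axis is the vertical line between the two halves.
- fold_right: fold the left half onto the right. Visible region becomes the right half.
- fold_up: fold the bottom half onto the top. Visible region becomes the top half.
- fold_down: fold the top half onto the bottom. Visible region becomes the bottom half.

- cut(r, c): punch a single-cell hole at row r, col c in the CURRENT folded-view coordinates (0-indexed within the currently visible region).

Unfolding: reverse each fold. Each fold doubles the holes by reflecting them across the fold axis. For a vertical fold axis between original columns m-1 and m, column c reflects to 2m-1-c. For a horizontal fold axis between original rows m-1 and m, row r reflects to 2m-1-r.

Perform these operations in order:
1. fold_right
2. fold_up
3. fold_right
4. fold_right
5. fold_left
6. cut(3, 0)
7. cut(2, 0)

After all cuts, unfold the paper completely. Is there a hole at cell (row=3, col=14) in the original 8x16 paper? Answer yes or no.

Op 1 fold_right: fold axis v@8; visible region now rows[0,8) x cols[8,16) = 8x8
Op 2 fold_up: fold axis h@4; visible region now rows[0,4) x cols[8,16) = 4x8
Op 3 fold_right: fold axis v@12; visible region now rows[0,4) x cols[12,16) = 4x4
Op 4 fold_right: fold axis v@14; visible region now rows[0,4) x cols[14,16) = 4x2
Op 5 fold_left: fold axis v@15; visible region now rows[0,4) x cols[14,15) = 4x1
Op 6 cut(3, 0): punch at orig (3,14); cuts so far [(3, 14)]; region rows[0,4) x cols[14,15) = 4x1
Op 7 cut(2, 0): punch at orig (2,14); cuts so far [(2, 14), (3, 14)]; region rows[0,4) x cols[14,15) = 4x1
Unfold 1 (reflect across v@15): 4 holes -> [(2, 14), (2, 15), (3, 14), (3, 15)]
Unfold 2 (reflect across v@14): 8 holes -> [(2, 12), (2, 13), (2, 14), (2, 15), (3, 12), (3, 13), (3, 14), (3, 15)]
Unfold 3 (reflect across v@12): 16 holes -> [(2, 8), (2, 9), (2, 10), (2, 11), (2, 12), (2, 13), (2, 14), (2, 15), (3, 8), (3, 9), (3, 10), (3, 11), (3, 12), (3, 13), (3, 14), (3, 15)]
Unfold 4 (reflect across h@4): 32 holes -> [(2, 8), (2, 9), (2, 10), (2, 11), (2, 12), (2, 13), (2, 14), (2, 15), (3, 8), (3, 9), (3, 10), (3, 11), (3, 12), (3, 13), (3, 14), (3, 15), (4, 8), (4, 9), (4, 10), (4, 11), (4, 12), (4, 13), (4, 14), (4, 15), (5, 8), (5, 9), (5, 10), (5, 11), (5, 12), (5, 13), (5, 14), (5, 15)]
Unfold 5 (reflect across v@8): 64 holes -> [(2, 0), (2, 1), (2, 2), (2, 3), (2, 4), (2, 5), (2, 6), (2, 7), (2, 8), (2, 9), (2, 10), (2, 11), (2, 12), (2, 13), (2, 14), (2, 15), (3, 0), (3, 1), (3, 2), (3, 3), (3, 4), (3, 5), (3, 6), (3, 7), (3, 8), (3, 9), (3, 10), (3, 11), (3, 12), (3, 13), (3, 14), (3, 15), (4, 0), (4, 1), (4, 2), (4, 3), (4, 4), (4, 5), (4, 6), (4, 7), (4, 8), (4, 9), (4, 10), (4, 11), (4, 12), (4, 13), (4, 14), (4, 15), (5, 0), (5, 1), (5, 2), (5, 3), (5, 4), (5, 5), (5, 6), (5, 7), (5, 8), (5, 9), (5, 10), (5, 11), (5, 12), (5, 13), (5, 14), (5, 15)]
Holes: [(2, 0), (2, 1), (2, 2), (2, 3), (2, 4), (2, 5), (2, 6), (2, 7), (2, 8), (2, 9), (2, 10), (2, 11), (2, 12), (2, 13), (2, 14), (2, 15), (3, 0), (3, 1), (3, 2), (3, 3), (3, 4), (3, 5), (3, 6), (3, 7), (3, 8), (3, 9), (3, 10), (3, 11), (3, 12), (3, 13), (3, 14), (3, 15), (4, 0), (4, 1), (4, 2), (4, 3), (4, 4), (4, 5), (4, 6), (4, 7), (4, 8), (4, 9), (4, 10), (4, 11), (4, 12), (4, 13), (4, 14), (4, 15), (5, 0), (5, 1), (5, 2), (5, 3), (5, 4), (5, 5), (5, 6), (5, 7), (5, 8), (5, 9), (5, 10), (5, 11), (5, 12), (5, 13), (5, 14), (5, 15)]

Answer: yes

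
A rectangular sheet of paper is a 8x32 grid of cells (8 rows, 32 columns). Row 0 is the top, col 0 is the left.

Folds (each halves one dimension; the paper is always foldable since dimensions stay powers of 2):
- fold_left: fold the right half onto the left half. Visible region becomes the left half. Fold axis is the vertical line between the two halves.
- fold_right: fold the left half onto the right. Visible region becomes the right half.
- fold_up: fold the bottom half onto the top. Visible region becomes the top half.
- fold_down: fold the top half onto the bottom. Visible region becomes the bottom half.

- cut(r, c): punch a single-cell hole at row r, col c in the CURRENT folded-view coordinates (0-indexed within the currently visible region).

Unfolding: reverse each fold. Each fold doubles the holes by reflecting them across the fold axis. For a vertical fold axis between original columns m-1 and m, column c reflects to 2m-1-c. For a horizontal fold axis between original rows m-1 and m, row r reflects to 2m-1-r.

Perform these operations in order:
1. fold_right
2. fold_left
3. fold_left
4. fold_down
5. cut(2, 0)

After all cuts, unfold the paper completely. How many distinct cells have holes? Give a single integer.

Op 1 fold_right: fold axis v@16; visible region now rows[0,8) x cols[16,32) = 8x16
Op 2 fold_left: fold axis v@24; visible region now rows[0,8) x cols[16,24) = 8x8
Op 3 fold_left: fold axis v@20; visible region now rows[0,8) x cols[16,20) = 8x4
Op 4 fold_down: fold axis h@4; visible region now rows[4,8) x cols[16,20) = 4x4
Op 5 cut(2, 0): punch at orig (6,16); cuts so far [(6, 16)]; region rows[4,8) x cols[16,20) = 4x4
Unfold 1 (reflect across h@4): 2 holes -> [(1, 16), (6, 16)]
Unfold 2 (reflect across v@20): 4 holes -> [(1, 16), (1, 23), (6, 16), (6, 23)]
Unfold 3 (reflect across v@24): 8 holes -> [(1, 16), (1, 23), (1, 24), (1, 31), (6, 16), (6, 23), (6, 24), (6, 31)]
Unfold 4 (reflect across v@16): 16 holes -> [(1, 0), (1, 7), (1, 8), (1, 15), (1, 16), (1, 23), (1, 24), (1, 31), (6, 0), (6, 7), (6, 8), (6, 15), (6, 16), (6, 23), (6, 24), (6, 31)]

Answer: 16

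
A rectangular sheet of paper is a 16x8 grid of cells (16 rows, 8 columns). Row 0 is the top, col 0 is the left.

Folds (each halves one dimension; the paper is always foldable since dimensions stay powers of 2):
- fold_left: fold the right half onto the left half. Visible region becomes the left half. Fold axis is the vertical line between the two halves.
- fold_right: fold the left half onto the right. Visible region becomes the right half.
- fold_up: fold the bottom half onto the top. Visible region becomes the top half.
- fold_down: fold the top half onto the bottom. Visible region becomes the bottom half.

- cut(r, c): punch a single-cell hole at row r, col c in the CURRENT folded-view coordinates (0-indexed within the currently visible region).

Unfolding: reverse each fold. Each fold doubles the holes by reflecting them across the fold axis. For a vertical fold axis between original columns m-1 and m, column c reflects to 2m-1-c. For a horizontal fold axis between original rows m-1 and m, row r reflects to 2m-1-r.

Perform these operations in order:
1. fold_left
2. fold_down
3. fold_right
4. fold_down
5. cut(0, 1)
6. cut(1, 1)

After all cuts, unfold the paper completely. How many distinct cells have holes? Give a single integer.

Op 1 fold_left: fold axis v@4; visible region now rows[0,16) x cols[0,4) = 16x4
Op 2 fold_down: fold axis h@8; visible region now rows[8,16) x cols[0,4) = 8x4
Op 3 fold_right: fold axis v@2; visible region now rows[8,16) x cols[2,4) = 8x2
Op 4 fold_down: fold axis h@12; visible region now rows[12,16) x cols[2,4) = 4x2
Op 5 cut(0, 1): punch at orig (12,3); cuts so far [(12, 3)]; region rows[12,16) x cols[2,4) = 4x2
Op 6 cut(1, 1): punch at orig (13,3); cuts so far [(12, 3), (13, 3)]; region rows[12,16) x cols[2,4) = 4x2
Unfold 1 (reflect across h@12): 4 holes -> [(10, 3), (11, 3), (12, 3), (13, 3)]
Unfold 2 (reflect across v@2): 8 holes -> [(10, 0), (10, 3), (11, 0), (11, 3), (12, 0), (12, 3), (13, 0), (13, 3)]
Unfold 3 (reflect across h@8): 16 holes -> [(2, 0), (2, 3), (3, 0), (3, 3), (4, 0), (4, 3), (5, 0), (5, 3), (10, 0), (10, 3), (11, 0), (11, 3), (12, 0), (12, 3), (13, 0), (13, 3)]
Unfold 4 (reflect across v@4): 32 holes -> [(2, 0), (2, 3), (2, 4), (2, 7), (3, 0), (3, 3), (3, 4), (3, 7), (4, 0), (4, 3), (4, 4), (4, 7), (5, 0), (5, 3), (5, 4), (5, 7), (10, 0), (10, 3), (10, 4), (10, 7), (11, 0), (11, 3), (11, 4), (11, 7), (12, 0), (12, 3), (12, 4), (12, 7), (13, 0), (13, 3), (13, 4), (13, 7)]

Answer: 32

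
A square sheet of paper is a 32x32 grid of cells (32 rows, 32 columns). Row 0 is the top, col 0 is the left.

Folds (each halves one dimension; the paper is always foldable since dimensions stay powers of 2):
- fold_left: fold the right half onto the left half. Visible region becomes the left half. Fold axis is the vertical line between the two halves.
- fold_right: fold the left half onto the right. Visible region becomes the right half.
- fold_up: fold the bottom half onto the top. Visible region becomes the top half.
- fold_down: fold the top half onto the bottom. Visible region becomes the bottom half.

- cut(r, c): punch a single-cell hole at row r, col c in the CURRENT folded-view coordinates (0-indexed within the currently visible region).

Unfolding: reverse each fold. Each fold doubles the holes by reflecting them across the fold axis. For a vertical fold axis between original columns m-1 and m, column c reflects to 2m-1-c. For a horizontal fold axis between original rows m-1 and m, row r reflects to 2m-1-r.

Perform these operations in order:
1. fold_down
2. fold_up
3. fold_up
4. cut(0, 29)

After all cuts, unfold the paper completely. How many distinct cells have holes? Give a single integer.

Answer: 8

Derivation:
Op 1 fold_down: fold axis h@16; visible region now rows[16,32) x cols[0,32) = 16x32
Op 2 fold_up: fold axis h@24; visible region now rows[16,24) x cols[0,32) = 8x32
Op 3 fold_up: fold axis h@20; visible region now rows[16,20) x cols[0,32) = 4x32
Op 4 cut(0, 29): punch at orig (16,29); cuts so far [(16, 29)]; region rows[16,20) x cols[0,32) = 4x32
Unfold 1 (reflect across h@20): 2 holes -> [(16, 29), (23, 29)]
Unfold 2 (reflect across h@24): 4 holes -> [(16, 29), (23, 29), (24, 29), (31, 29)]
Unfold 3 (reflect across h@16): 8 holes -> [(0, 29), (7, 29), (8, 29), (15, 29), (16, 29), (23, 29), (24, 29), (31, 29)]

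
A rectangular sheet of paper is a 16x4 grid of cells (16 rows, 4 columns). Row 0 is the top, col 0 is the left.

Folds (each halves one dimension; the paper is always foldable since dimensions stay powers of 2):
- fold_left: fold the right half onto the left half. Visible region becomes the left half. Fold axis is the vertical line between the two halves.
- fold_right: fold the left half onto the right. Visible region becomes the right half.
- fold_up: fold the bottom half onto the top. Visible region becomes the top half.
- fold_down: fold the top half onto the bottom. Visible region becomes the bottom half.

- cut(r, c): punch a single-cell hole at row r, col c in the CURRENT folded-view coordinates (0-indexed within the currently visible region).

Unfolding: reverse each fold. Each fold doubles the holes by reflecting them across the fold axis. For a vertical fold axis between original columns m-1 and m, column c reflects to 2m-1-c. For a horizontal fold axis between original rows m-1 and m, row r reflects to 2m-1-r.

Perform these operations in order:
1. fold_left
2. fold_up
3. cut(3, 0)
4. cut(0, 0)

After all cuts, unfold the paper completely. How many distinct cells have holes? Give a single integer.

Answer: 8

Derivation:
Op 1 fold_left: fold axis v@2; visible region now rows[0,16) x cols[0,2) = 16x2
Op 2 fold_up: fold axis h@8; visible region now rows[0,8) x cols[0,2) = 8x2
Op 3 cut(3, 0): punch at orig (3,0); cuts so far [(3, 0)]; region rows[0,8) x cols[0,2) = 8x2
Op 4 cut(0, 0): punch at orig (0,0); cuts so far [(0, 0), (3, 0)]; region rows[0,8) x cols[0,2) = 8x2
Unfold 1 (reflect across h@8): 4 holes -> [(0, 0), (3, 0), (12, 0), (15, 0)]
Unfold 2 (reflect across v@2): 8 holes -> [(0, 0), (0, 3), (3, 0), (3, 3), (12, 0), (12, 3), (15, 0), (15, 3)]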